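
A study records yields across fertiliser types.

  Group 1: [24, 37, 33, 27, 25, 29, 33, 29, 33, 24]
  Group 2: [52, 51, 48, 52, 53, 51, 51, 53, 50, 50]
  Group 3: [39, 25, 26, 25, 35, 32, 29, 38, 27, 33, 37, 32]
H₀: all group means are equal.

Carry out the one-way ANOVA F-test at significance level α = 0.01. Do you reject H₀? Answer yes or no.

Group means [29.40, 51.10, 31.50], grand mean 36.969
SSB = Σnᵢ(x̄ᵢ−x̄)² = 2928.669; SSW = ΣΣ(x−x̄ᵢ)² = 486.300
MSB = 2928.669/2 = 1464.3344; MSW = 486.300/29 = 16.7690
F = MSB/MSW = 87.3241
df = (2, 29)
p-value (upper-tail) = 0.00000
At α=0.01: p < α → reject H₀

reject H₀: yes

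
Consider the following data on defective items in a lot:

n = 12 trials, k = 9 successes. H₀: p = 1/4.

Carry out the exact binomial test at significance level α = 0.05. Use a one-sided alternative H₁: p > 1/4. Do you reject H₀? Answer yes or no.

Exact binomial: n=12, k=9, p₀=1/4=0.2500
P(X≥9) from Σ C(n,i)·p₀^i·(1−p₀)^(n−i)
p-value (one-sided, H₁ greater) = 0.00039
At α=0.05: p < α → reject H₀

reject H₀: yes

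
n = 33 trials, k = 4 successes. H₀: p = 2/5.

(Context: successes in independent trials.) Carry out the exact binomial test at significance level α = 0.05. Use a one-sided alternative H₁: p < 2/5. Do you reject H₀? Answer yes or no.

reject H₀: yes

Exact binomial: n=33, k=4, p₀=2/5=0.4000
P(X≤4) from Σ C(n,i)·p₀^i·(1−p₀)^(n−i)
p-value (one-sided, H₁ less) = 0.00048
At α=0.05: p < α → reject H₀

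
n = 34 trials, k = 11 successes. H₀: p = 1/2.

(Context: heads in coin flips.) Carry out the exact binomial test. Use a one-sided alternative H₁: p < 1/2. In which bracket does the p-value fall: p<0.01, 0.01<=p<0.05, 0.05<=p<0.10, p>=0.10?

Exact binomial: n=34, k=11, p₀=1/2=0.5000
P(X≤11) from Σ C(n,i)·p₀^i·(1−p₀)^(n−i)
p-value (one-sided, H₁ less) = 0.02881
→ bracket: 0.01<=p<0.05

p-value bracket: 0.01<=p<0.05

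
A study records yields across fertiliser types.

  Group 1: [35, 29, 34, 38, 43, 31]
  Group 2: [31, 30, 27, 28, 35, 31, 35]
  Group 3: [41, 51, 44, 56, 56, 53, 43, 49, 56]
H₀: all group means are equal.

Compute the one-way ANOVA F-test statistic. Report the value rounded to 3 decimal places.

Group means [35.00, 31.00, 49.89], grand mean 39.818
SSB = Σnᵢ(x̄ᵢ−x̄)² = 1596.384; SSW = ΣΣ(x−x̄ᵢ)² = 468.889
MSB = 1596.384/2 = 798.1919; MSW = 468.889/19 = 24.6784
F = MSB/MSW = 32.3438
df = (2, 19)

test statistic = 32.344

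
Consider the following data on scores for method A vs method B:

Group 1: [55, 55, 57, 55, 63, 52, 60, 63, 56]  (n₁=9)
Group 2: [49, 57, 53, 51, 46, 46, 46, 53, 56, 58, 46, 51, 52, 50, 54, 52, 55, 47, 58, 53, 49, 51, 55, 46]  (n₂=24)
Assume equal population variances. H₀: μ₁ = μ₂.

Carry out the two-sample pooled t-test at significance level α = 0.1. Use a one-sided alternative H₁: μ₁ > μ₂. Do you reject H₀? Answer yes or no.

x̄₁=57.333, s₁=3.841, n₁=9
x̄₂=51.417, s₂=3.955, n₂=24
s_p² = [8·3.841² + 23·3.955²]/31 = 15.4140
SE = √(s_p²·(1/9+1/24)) = 1.5346
t = (57.333−51.417)/1.5346 = 3.8556
df = 31
p-value (one-sided, H₁ greater) = 0.00027
At α=0.1: p < α → reject H₀

reject H₀: yes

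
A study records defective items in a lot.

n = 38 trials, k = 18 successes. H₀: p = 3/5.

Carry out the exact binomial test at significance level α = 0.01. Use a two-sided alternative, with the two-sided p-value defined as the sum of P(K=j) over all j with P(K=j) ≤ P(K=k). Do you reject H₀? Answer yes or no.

Exact binomial: n=38, k=18, p₀=3/5=0.6000
P(X=j) = C(n,j)·p₀^j·(1−p₀)^(n−j); p = Σ P(X=j) over j with P(X=j) ≤ P(X=18)
p-value (two-sided) = 0.13560
At α=0.01: p ≥ α → fail to reject H₀

reject H₀: no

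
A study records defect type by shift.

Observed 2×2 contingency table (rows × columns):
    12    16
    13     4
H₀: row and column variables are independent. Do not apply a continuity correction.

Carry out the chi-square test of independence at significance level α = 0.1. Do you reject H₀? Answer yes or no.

Row totals [28, 17], col totals [25, 20], n=45
χ² = (12−15.56)²/15.56 + (16−12.44)²/12.44 + (13−9.44)²/9.44 + (4−7.56)²/7.56 = 4.8403
df = 1
p-value (upper-tail) = 0.02780
At α=0.1: p < α → reject H₀

reject H₀: yes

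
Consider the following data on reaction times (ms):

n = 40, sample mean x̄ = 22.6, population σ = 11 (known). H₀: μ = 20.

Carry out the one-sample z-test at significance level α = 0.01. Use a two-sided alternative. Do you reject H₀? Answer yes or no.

reject H₀: no

SE = σ/√n = 11/√40 = 1.7393
z = (x̄−μ₀)/SE = (22.6−20)/1.7393 = 1.4949
p-value (two-sided) = 0.13494
At α=0.01: p ≥ α → fail to reject H₀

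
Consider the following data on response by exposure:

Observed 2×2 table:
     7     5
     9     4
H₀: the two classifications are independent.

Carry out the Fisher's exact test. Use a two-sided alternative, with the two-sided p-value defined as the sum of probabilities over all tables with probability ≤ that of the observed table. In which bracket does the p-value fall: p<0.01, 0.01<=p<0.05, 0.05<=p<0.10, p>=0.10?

Margins: r₁=12, r₂=13, c₁=16, c₂=9, n=25
p_obs = C(12,7)·C(13,9)/C(25,16); sum pmf over tables with pmf ≤ p_obs
p-value (two-sided) = 0.68817
→ bracket: p>=0.10

p-value bracket: p>=0.10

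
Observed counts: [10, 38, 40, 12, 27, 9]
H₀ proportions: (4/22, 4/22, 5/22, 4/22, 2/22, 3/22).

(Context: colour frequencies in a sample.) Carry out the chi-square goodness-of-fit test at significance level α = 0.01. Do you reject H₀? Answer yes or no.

n = 136; E_i = n·p_i = [24.73, 24.73, 30.91, 24.73, 12.36, 18.55]
χ² = (10−24.73)²/24.73 + (38−24.73)²/24.73 + (40−30.91)²/30.91 + (12−24.73)²/24.73 + (27−12.36)²/12.36 + (9−18.55)²/18.55 = 47.3603
df = 5
p-value (upper-tail) = 0.00000
At α=0.01: p < α → reject H₀

reject H₀: yes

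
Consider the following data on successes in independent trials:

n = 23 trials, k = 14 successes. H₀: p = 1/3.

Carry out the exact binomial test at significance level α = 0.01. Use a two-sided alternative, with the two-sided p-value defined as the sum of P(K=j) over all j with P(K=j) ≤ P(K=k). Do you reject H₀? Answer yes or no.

reject H₀: yes

Exact binomial: n=23, k=14, p₀=1/3=0.3333
P(X=j) = C(n,j)·p₀^j·(1−p₀)^(n−j); p = Σ P(X=j) over j with P(X=j) ≤ P(X=14)
p-value (two-sided) = 0.00731
At α=0.01: p < α → reject H₀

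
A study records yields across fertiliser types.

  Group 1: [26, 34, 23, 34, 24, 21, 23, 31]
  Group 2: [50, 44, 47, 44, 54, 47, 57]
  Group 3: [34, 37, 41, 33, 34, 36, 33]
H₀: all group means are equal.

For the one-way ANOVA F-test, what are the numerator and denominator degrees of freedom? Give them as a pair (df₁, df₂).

degrees of freedom = [2, 19]

k = 3 groups, N = 22 total
df = (k−1, N−k) = (3−1, 22−3) = (2, 19)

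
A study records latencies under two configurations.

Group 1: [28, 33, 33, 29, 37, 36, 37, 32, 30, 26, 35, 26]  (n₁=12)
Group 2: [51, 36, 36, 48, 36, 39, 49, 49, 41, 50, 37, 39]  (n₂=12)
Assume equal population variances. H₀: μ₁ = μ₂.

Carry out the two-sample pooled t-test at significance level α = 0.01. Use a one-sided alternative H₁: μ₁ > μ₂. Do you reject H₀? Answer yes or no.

reject H₀: no

x̄₁=31.833, s₁=4.019, n₁=12
x̄₂=42.583, s₂=6.230, n₂=12
s_p² = [11·4.019² + 11·6.230²]/22 = 27.4811
SE = √(s_p²·(1/12+1/12)) = 2.1401
t = (31.833−42.583)/2.1401 = -5.0230
df = 22
p-value (one-sided, H₁ greater) = 0.99998
At α=0.01: p ≥ α → fail to reject H₀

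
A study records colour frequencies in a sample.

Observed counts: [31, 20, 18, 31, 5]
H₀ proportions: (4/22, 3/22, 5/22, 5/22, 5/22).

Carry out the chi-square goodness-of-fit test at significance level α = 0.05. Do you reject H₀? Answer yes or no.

n = 105; E_i = n·p_i = [19.09, 14.32, 23.86, 23.86, 23.86]
χ² = (31−19.09)²/19.09 + (20−14.32)²/14.32 + (18−23.86)²/23.86 + (31−23.86)²/23.86 + (5−23.86)²/23.86 = 28.1698
df = 4
p-value (upper-tail) = 0.00001
At α=0.05: p < α → reject H₀

reject H₀: yes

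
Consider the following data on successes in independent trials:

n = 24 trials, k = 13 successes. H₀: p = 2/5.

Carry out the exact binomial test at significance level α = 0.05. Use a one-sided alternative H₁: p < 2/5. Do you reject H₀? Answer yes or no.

Exact binomial: n=24, k=13, p₀=2/5=0.4000
P(X≤13) from Σ C(n,i)·p₀^i·(1−p₀)^(n−i)
p-value (one-sided, H₁ less) = 0.94651
At α=0.05: p ≥ α → fail to reject H₀

reject H₀: no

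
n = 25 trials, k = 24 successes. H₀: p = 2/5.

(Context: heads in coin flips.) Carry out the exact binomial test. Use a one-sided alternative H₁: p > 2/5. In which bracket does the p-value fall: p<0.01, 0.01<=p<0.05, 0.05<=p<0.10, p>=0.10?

Exact binomial: n=25, k=24, p₀=2/5=0.4000
P(X≥24) from Σ C(n,i)·p₀^i·(1−p₀)^(n−i)
p-value (one-sided, H₁ greater) = 0.00000
→ bracket: p<0.01

p-value bracket: p<0.01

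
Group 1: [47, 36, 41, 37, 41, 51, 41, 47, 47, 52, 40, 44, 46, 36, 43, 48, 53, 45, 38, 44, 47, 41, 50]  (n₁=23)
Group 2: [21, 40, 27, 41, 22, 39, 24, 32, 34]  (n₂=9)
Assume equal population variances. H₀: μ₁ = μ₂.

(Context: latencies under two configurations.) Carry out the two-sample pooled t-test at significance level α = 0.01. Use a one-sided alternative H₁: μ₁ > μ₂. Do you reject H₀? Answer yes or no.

x̄₁=44.130, s₁=5.012, n₁=23
x̄₂=31.111, s₂=7.913, n₂=9
s_p² = [22·5.012² + 8·7.913²]/30 = 35.1166
SE = √(s_p²·(1/23+1/9)) = 2.3299
t = (44.130−31.111)/2.3299 = 5.5878
df = 30
p-value (one-sided, H₁ greater) = 0.00000
At α=0.01: p < α → reject H₀

reject H₀: yes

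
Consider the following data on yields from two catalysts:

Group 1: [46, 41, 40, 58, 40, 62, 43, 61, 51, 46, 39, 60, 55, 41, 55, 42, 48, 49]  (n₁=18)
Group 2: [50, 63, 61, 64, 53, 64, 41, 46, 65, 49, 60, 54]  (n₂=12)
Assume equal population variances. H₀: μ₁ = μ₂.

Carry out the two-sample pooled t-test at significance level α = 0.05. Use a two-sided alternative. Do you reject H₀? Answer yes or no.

reject H₀: yes

x̄₁=48.722, s₁=7.984, n₁=18
x̄₂=55.833, s₂=8.100, n₂=12
s_p² = [17·7.984² + 11·8.100²]/28 = 64.4742
SE = √(s_p²·(1/18+1/12)) = 2.9924
t = (48.722−55.833)/2.9924 = -2.3764
df = 28
p-value (two-sided) = 0.02456
At α=0.05: p < α → reject H₀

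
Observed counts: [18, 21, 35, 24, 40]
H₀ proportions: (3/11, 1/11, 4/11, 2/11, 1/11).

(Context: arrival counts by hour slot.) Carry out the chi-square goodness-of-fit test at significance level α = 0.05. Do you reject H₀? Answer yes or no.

n = 138; E_i = n·p_i = [37.64, 12.55, 50.18, 25.09, 12.55]
χ² = (18−37.64)²/37.64 + (21−12.55)²/12.55 + (35−50.18)²/50.18 + (24−25.09)²/25.09 + (40−12.55)²/12.55 = 80.6649
df = 4
p-value (upper-tail) = 0.00000
At α=0.05: p < α → reject H₀

reject H₀: yes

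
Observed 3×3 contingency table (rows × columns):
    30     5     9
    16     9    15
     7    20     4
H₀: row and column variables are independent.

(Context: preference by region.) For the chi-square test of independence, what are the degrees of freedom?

degrees of freedom = 4

df = (r−1)(c−1) = (3−1)·(3−1) = 4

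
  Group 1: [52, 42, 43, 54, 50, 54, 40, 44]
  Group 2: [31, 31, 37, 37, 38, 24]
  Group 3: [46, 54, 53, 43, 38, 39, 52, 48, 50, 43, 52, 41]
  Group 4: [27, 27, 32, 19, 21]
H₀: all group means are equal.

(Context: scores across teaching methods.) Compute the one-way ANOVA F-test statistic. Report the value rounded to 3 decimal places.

Group means [47.38, 33.00, 46.58, 25.20], grand mean 40.710
SSB = Σnᵢ(x̄ᵢ−x̄)² = 2328.795; SSW = ΣΣ(x−x̄ᵢ)² = 841.592
MSB = 2328.795/3 = 776.2651; MSW = 841.592/27 = 31.1701
F = MSB/MSW = 24.9042
df = (3, 27)

test statistic = 24.904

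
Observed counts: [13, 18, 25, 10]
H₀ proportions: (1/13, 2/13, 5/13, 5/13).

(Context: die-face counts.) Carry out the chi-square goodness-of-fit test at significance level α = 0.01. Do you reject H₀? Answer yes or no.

n = 66; E_i = n·p_i = [5.08, 10.15, 25.38, 25.38]
χ² = (13−5.08)²/5.08 + (18−10.15)²/10.15 + (25−25.38)²/25.38 + (10−25.38)²/25.38 = 27.7576
df = 3
p-value (upper-tail) = 0.00000
At α=0.01: p < α → reject H₀

reject H₀: yes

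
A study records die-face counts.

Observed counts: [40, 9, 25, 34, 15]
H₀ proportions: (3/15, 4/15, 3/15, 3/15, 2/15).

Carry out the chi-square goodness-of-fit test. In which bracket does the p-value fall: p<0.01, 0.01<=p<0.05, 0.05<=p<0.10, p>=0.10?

n = 123; E_i = n·p_i = [24.60, 32.80, 24.60, 24.60, 16.40]
χ² = (40−24.60)²/24.60 + (9−32.80)²/32.80 + (25−24.60)²/24.60 + (34−24.60)²/24.60 + (15−16.40)²/16.40 = 30.6280
df = 4
p-value (upper-tail) = 0.00000
→ bracket: p<0.01

p-value bracket: p<0.01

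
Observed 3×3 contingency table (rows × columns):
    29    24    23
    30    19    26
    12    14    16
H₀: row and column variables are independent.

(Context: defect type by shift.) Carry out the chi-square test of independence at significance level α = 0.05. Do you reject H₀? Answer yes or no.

Row totals [76, 75, 42], col totals [71, 57, 65], n=193
χ² = (29−27.96)²/27.96 + (24−22.45)²/22.45 + (23−25.60)²/25.60 + (30−27.59)²/27.59 + (19−22.15)²/22.15 + (26−25.26)²/25.26 + (12−15.45)²/15.45 + (14−12.40)²/12.40 + (16−14.15)²/14.15 = 2.3091
df = 4
p-value (upper-tail) = 0.67911
At α=0.05: p ≥ α → fail to reject H₀

reject H₀: no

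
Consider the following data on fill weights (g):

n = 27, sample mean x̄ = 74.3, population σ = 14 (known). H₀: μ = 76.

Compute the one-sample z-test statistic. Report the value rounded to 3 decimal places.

test statistic = -0.631

SE = σ/√n = 14/√27 = 2.6943
z = (x̄−μ₀)/SE = (74.3−76)/2.6943 = -0.6310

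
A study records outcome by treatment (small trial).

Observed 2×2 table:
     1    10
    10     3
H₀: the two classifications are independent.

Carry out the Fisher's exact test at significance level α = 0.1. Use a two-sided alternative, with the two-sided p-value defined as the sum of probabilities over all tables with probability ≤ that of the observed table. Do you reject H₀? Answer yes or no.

Margins: r₁=11, r₂=13, c₁=11, c₂=13, n=24
p_obs = C(11,1)·C(13,10)/C(24,11); sum pmf over tables with pmf ≤ p_obs
p-value (two-sided) = 0.00135
At α=0.1: p < α → reject H₀

reject H₀: yes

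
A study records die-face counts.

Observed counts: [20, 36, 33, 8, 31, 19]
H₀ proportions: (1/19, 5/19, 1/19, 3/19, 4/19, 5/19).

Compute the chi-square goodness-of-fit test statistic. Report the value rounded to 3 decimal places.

test statistic = 122.100

n = 147; E_i = n·p_i = [7.74, 38.68, 7.74, 23.21, 30.95, 38.68]
χ² = (20−7.74)²/7.74 + (36−38.68)²/38.68 + (33−7.74)²/7.74 + (8−23.21)²/23.21 + (31−30.95)²/30.95 + (19−38.68)²/38.68 = 122.0999
df = 5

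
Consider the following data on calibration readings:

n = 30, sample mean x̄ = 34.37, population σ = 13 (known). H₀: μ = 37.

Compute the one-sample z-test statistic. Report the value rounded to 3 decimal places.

test statistic = -1.108

SE = σ/√n = 13/√30 = 2.3735
z = (x̄−μ₀)/SE = (34.37−37)/2.3735 = -1.1081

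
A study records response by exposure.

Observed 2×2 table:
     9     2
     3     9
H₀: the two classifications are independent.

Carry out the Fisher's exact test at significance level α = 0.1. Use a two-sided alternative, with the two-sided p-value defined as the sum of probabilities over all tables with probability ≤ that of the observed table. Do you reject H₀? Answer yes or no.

Margins: r₁=11, r₂=12, c₁=12, c₂=11, n=23
p_obs = C(11,9)·C(12,3)/C(23,12); sum pmf over tables with pmf ≤ p_obs
p-value (two-sided) = 0.01228
At α=0.1: p < α → reject H₀

reject H₀: yes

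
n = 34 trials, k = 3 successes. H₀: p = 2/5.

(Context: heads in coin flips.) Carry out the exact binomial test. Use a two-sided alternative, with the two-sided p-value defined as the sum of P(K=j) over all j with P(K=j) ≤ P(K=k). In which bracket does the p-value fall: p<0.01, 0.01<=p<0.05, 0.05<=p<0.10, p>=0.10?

Exact binomial: n=34, k=3, p₀=2/5=0.4000
P(X=j) = C(n,j)·p₀^j·(1−p₀)^(n−j); p = Σ P(X=j) over j with P(X=j) ≤ P(X=3)
p-value (two-sided) = 0.00008
→ bracket: p<0.01

p-value bracket: p<0.01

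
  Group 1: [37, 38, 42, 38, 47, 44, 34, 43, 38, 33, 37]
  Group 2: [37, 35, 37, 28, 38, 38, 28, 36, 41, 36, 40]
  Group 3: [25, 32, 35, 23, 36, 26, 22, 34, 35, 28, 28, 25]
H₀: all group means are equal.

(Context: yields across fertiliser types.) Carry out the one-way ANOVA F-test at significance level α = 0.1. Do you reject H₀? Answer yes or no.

reject H₀: yes

Group means [39.18, 35.82, 29.08], grand mean 34.529
SSB = Σnᵢ(x̄ᵢ−x̄)² = 612.281; SSW = ΣΣ(x−x̄ᵢ)² = 648.189
MSB = 612.281/2 = 306.1406; MSW = 648.189/31 = 20.9093
F = MSB/MSW = 14.6413
df = (2, 31)
p-value (upper-tail) = 0.00003
At α=0.1: p < α → reject H₀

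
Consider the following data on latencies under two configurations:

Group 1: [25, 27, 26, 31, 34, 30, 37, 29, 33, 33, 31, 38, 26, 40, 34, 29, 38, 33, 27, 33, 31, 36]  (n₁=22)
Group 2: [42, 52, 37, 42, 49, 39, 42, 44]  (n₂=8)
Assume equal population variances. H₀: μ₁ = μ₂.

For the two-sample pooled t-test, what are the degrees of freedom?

df = n₁ + n₂ − 2 = 22 + 8 − 2 = 28

degrees of freedom = 28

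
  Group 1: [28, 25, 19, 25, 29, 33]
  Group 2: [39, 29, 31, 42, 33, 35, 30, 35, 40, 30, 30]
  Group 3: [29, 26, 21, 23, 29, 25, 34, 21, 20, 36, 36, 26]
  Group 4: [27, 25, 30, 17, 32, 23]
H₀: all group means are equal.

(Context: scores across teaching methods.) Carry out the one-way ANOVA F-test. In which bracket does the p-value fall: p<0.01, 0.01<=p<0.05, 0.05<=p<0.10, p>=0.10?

Group means [26.50, 34.00, 27.17, 25.67], grand mean 28.943
SSB = Σnᵢ(x̄ᵢ−x̄)² = 419.386; SSW = ΣΣ(x−x̄ᵢ)² = 826.500
MSB = 419.386/3 = 139.7952; MSW = 826.500/31 = 26.6613
F = MSB/MSW = 5.2434
df = (3, 31)
p-value (upper-tail) = 0.00482
→ bracket: p<0.01

p-value bracket: p<0.01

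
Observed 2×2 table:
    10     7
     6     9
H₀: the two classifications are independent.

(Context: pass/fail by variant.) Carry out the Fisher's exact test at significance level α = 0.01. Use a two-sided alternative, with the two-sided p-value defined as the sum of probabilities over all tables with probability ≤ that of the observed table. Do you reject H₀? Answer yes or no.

reject H₀: no

Margins: r₁=17, r₂=15, c₁=16, c₂=16, n=32
p_obs = C(17,10)·C(15,6)/C(32,16); sum pmf over tables with pmf ≤ p_obs
p-value (two-sided) = 0.47949
At α=0.01: p ≥ α → fail to reject H₀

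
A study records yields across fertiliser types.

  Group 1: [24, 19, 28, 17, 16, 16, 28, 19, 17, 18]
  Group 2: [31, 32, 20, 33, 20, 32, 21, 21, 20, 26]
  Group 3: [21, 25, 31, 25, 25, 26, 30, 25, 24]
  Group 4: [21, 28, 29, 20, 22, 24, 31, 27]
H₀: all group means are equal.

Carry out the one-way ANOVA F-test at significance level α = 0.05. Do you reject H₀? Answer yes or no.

reject H₀: yes

Group means [20.20, 25.60, 25.78, 25.25], grand mean 24.108
SSB = Σnᵢ(x̄ᵢ−x̄)² = 210.512; SSW = ΣΣ(x−x̄ᵢ)² = 691.056
MSB = 210.512/3 = 70.1707; MSW = 691.056/33 = 20.9411
F = MSB/MSW = 3.3509
df = (3, 33)
p-value (upper-tail) = 0.03060
At α=0.05: p < α → reject H₀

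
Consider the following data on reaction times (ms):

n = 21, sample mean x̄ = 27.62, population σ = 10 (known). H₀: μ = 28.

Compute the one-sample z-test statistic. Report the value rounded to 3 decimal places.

SE = σ/√n = 10/√21 = 2.1822
z = (x̄−μ₀)/SE = (27.62−28)/2.1822 = -0.1741

test statistic = -0.174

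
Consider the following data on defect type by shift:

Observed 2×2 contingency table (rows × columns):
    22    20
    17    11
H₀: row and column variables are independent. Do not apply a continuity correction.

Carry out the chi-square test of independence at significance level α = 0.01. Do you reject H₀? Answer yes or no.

Row totals [42, 28], col totals [39, 31], n=70
χ² = (22−23.40)²/23.40 + (20−18.60)²/18.60 + (17−15.60)²/15.60 + (11−12.40)²/12.40 = 0.4728
df = 1
p-value (upper-tail) = 0.49168
At α=0.01: p ≥ α → fail to reject H₀

reject H₀: no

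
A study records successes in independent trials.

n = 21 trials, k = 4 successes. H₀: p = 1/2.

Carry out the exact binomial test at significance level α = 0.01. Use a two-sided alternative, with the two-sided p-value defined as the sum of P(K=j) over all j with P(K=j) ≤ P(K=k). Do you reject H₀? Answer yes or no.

Exact binomial: n=21, k=4, p₀=1/2=0.5000
P(X=j) = C(n,j)·p₀^j·(1−p₀)^(n−j); p = Σ P(X=j) over j with P(X=j) ≤ P(X=4)
p-value (two-sided) = 0.00720
At α=0.01: p < α → reject H₀

reject H₀: yes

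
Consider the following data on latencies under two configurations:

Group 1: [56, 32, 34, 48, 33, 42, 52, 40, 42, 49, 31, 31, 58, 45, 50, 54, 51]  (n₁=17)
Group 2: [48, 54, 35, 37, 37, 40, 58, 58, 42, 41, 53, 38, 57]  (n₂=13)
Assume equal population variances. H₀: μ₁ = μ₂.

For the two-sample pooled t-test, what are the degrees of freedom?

df = n₁ + n₂ − 2 = 17 + 13 − 2 = 28

degrees of freedom = 28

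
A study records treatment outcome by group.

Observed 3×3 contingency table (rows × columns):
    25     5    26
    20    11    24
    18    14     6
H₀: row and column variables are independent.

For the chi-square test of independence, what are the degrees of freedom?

degrees of freedom = 4

df = (r−1)(c−1) = (3−1)·(3−1) = 4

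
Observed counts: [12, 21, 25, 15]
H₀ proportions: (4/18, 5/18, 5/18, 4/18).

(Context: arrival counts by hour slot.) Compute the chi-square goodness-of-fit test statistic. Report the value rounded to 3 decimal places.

n = 73; E_i = n·p_i = [16.22, 20.28, 20.28, 16.22]
χ² = (12−16.22)²/16.22 + (21−20.28)²/20.28 + (25−20.28)²/20.28 + (15−16.22)²/16.22 = 2.3164
df = 3

test statistic = 2.316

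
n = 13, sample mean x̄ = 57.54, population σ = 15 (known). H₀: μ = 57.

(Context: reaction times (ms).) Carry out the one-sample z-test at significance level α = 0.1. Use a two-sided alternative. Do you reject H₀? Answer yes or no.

SE = σ/√n = 15/√13 = 4.1603
z = (x̄−μ₀)/SE = (57.54−57)/4.1603 = 0.1298
p-value (two-sided) = 0.89672
At α=0.1: p ≥ α → fail to reject H₀

reject H₀: no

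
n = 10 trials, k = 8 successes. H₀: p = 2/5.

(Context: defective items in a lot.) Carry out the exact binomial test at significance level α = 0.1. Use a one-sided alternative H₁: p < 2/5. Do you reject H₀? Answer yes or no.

Exact binomial: n=10, k=8, p₀=2/5=0.4000
P(X≤8) from Σ C(n,i)·p₀^i·(1−p₀)^(n−i)
p-value (one-sided, H₁ less) = 0.99832
At α=0.1: p ≥ α → fail to reject H₀

reject H₀: no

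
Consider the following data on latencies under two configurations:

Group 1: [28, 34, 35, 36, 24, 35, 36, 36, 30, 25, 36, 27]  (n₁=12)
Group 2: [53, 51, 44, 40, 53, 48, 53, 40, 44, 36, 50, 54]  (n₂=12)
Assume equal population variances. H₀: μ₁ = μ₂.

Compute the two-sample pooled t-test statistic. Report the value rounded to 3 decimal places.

test statistic = -6.840

x̄₁=31.833, s₁=4.707, n₁=12
x̄₂=47.167, s₂=6.177, n₂=12
s_p² = [11·4.707² + 11·6.177²]/22 = 30.1515
SE = √(s_p²·(1/12+1/12)) = 2.2417
t = (31.833−47.167)/2.2417 = -6.8400
df = 22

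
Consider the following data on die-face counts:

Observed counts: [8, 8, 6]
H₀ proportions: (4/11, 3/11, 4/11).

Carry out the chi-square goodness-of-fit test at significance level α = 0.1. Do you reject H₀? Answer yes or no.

reject H₀: no

n = 22; E_i = n·p_i = [8.00, 6.00, 8.00]
χ² = (8−8.00)²/8.00 + (8−6.00)²/6.00 + (6−8.00)²/8.00 = 1.1667
df = 2
p-value (upper-tail) = 0.55804
At α=0.1: p ≥ α → fail to reject H₀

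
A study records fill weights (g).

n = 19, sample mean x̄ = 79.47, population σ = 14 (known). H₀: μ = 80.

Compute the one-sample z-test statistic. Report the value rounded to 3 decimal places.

test statistic = -0.165

SE = σ/√n = 14/√19 = 3.2118
z = (x̄−μ₀)/SE = (79.47−80)/3.2118 = -0.1650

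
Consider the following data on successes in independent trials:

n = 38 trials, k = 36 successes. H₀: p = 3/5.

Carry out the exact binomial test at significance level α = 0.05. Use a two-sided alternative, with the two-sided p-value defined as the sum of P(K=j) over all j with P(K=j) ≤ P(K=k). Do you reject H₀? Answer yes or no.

Exact binomial: n=38, k=36, p₀=3/5=0.6000
P(X=j) = C(n,j)·p₀^j·(1−p₀)^(n−j); p = Σ P(X=j) over j with P(X=j) ≤ P(X=36)
p-value (two-sided) = 0.00000
At α=0.05: p < α → reject H₀

reject H₀: yes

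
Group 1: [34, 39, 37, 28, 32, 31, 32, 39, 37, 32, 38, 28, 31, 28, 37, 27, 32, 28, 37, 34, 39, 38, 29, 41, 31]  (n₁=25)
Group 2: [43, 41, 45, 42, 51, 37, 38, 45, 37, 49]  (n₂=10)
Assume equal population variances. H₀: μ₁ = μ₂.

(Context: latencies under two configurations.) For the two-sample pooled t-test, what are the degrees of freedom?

df = n₁ + n₂ − 2 = 25 + 10 − 2 = 33

degrees of freedom = 33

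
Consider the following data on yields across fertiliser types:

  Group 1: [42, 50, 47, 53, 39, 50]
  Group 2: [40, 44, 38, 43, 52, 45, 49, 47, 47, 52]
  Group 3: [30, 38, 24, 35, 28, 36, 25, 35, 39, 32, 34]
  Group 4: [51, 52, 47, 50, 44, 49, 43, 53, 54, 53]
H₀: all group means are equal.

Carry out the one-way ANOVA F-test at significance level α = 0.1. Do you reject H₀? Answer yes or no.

reject H₀: yes

Group means [46.83, 45.70, 32.36, 49.60], grand mean 42.973
SSB = Σnᵢ(x̄ᵢ−x̄)² = 1841.094; SSW = ΣΣ(x−x̄ᵢ)² = 725.879
MSB = 1841.094/3 = 613.6981; MSW = 725.879/33 = 21.9963
F = MSB/MSW = 27.9000
df = (3, 33)
p-value (upper-tail) = 0.00000
At α=0.1: p < α → reject H₀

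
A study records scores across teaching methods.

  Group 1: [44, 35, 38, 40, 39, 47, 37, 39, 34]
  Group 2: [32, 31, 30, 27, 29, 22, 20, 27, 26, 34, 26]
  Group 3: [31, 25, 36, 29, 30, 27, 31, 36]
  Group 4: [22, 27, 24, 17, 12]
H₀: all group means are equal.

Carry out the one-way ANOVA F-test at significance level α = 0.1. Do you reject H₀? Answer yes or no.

Group means [39.22, 27.64, 30.62, 20.40], grand mean 30.424
SSB = Σnᵢ(x̄ᵢ−x̄)² = 1284.885; SSW = ΣΣ(x−x̄ᵢ)² = 557.176
MSB = 1284.885/3 = 428.2949; MSW = 557.176/29 = 19.2130
F = MSB/MSW = 22.2920
df = (3, 29)
p-value (upper-tail) = 0.00000
At α=0.1: p < α → reject H₀

reject H₀: yes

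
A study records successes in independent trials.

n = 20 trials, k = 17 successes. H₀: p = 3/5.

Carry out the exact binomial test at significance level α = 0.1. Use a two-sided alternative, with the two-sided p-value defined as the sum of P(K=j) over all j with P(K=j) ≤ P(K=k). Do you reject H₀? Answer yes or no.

Exact binomial: n=20, k=17, p₀=3/5=0.6000
P(X=j) = C(n,j)·p₀^j·(1−p₀)^(n−j); p = Σ P(X=j) over j with P(X=j) ≤ P(X=17)
p-value (two-sided) = 0.02243
At α=0.1: p < α → reject H₀

reject H₀: yes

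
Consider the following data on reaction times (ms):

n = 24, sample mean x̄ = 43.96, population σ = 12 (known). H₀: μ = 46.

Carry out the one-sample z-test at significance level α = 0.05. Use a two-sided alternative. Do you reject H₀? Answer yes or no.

reject H₀: no

SE = σ/√n = 12/√24 = 2.4495
z = (x̄−μ₀)/SE = (43.96−46)/2.4495 = -0.8328
p-value (two-sided) = 0.40494
At α=0.05: p ≥ α → fail to reject H₀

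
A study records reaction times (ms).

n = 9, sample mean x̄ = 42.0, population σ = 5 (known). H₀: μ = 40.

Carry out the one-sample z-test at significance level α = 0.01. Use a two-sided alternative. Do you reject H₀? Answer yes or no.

SE = σ/√n = 5/√9 = 1.6667
z = (x̄−μ₀)/SE = (42.0−40)/1.6667 = 1.2000
p-value (two-sided) = 0.23014
At α=0.01: p ≥ α → fail to reject H₀

reject H₀: no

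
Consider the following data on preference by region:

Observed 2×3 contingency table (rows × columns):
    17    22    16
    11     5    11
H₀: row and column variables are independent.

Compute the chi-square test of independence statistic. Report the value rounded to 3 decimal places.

Row totals [55, 27], col totals [28, 27, 27], n=82
χ² = (17−18.78)²/18.78 + (22−18.11)²/18.11 + (16−18.11)²/18.11 + (11−9.22)²/9.22 + (5−8.89)²/8.89 + (11−8.89)²/8.89 = 3.7971
df = 2

test statistic = 3.797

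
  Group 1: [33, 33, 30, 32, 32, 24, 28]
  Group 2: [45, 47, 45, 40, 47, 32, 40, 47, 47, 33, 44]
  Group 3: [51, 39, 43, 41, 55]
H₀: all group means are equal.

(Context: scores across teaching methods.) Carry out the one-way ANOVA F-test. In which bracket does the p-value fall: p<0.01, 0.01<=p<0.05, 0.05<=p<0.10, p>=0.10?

Group means [30.29, 42.45, 45.80], grand mean 39.478
SSB = Σnᵢ(x̄ᵢ−x̄)² = 888.783; SSW = ΣΣ(x−x̄ᵢ)² = 562.956
MSB = 888.783/2 = 444.3916; MSW = 562.956/20 = 28.1478
F = MSB/MSW = 15.7878
df = (2, 20)
p-value (upper-tail) = 0.00008
→ bracket: p<0.01

p-value bracket: p<0.01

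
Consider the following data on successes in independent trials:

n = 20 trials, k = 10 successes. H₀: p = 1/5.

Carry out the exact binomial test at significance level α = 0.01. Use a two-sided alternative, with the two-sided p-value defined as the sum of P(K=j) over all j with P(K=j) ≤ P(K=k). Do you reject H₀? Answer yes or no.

Exact binomial: n=20, k=10, p₀=1/5=0.2000
P(X=j) = C(n,j)·p₀^j·(1−p₀)^(n−j); p = Σ P(X=j) over j with P(X=j) ≤ P(X=10)
p-value (two-sided) = 0.00259
At α=0.01: p < α → reject H₀

reject H₀: yes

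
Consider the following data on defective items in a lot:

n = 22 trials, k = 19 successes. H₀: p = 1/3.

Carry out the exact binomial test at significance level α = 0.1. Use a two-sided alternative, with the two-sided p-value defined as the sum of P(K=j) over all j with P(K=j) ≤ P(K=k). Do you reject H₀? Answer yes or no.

Exact binomial: n=22, k=19, p₀=1/3=0.3333
P(X=j) = C(n,j)·p₀^j·(1−p₀)^(n−j); p = Σ P(X=j) over j with P(X=j) ≤ P(X=19)
p-value (two-sided) = 0.00000
At α=0.1: p < α → reject H₀

reject H₀: yes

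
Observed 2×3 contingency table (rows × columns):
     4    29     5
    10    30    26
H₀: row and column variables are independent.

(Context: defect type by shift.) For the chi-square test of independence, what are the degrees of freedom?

degrees of freedom = 2

df = (r−1)(c−1) = (2−1)·(3−1) = 2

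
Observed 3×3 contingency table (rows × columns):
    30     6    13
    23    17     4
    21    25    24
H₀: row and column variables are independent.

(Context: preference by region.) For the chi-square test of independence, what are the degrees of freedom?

df = (r−1)(c−1) = (3−1)·(3−1) = 4

degrees of freedom = 4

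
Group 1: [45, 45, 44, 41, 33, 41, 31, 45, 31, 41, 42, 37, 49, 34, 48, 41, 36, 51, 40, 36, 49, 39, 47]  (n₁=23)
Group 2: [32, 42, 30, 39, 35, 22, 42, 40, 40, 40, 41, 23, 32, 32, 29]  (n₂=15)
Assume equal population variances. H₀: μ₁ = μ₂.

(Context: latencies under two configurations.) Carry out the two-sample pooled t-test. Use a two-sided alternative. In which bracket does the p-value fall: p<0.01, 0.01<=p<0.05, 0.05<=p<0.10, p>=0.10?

x̄₁=41.130, s₁=5.857, n₁=23
x̄₂=34.600, s₂=6.674, n₂=15
s_p² = [22·5.857² + 14·6.674²]/36 = 38.2836
SE = √(s_p²·(1/23+1/15)) = 2.0535
t = (41.130−34.600)/2.0535 = 3.1802
df = 36
p-value (two-sided) = 0.00302
→ bracket: p<0.01

p-value bracket: p<0.01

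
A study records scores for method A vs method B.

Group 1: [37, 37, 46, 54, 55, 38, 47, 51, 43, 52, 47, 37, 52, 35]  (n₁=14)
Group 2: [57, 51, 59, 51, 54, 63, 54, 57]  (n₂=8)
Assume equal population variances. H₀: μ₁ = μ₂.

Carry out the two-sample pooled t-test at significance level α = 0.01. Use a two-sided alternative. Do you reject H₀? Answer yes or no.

reject H₀: yes

x̄₁=45.071, s₁=7.173, n₁=14
x̄₂=55.750, s₂=4.097, n₂=8
s_p² = [13·7.173² + 7·4.097²]/20 = 39.3214
SE = √(s_p²·(1/14+1/8)) = 2.7792
t = (45.071−55.750)/2.7792 = -3.8423
df = 20
p-value (two-sided) = 0.00102
At α=0.01: p < α → reject H₀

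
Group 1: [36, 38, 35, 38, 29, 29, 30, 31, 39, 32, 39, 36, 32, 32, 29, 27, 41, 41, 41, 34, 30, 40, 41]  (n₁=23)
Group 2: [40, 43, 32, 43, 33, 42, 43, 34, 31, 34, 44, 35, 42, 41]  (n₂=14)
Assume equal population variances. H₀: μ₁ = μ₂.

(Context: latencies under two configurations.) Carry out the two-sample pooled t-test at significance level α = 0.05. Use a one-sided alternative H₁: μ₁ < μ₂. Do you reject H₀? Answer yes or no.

x̄₁=34.783, s₁=4.700, n₁=23
x̄₂=38.357, s₂=4.845, n₂=14
s_p² = [22·4.700² + 13·4.845²]/35 = 22.6036
SE = √(s_p²·(1/23+1/14)) = 1.6116
t = (34.783−38.357)/1.6116 = -2.2180
df = 35
p-value (one-sided, H₁ less) = 0.01657
At α=0.05: p < α → reject H₀

reject H₀: yes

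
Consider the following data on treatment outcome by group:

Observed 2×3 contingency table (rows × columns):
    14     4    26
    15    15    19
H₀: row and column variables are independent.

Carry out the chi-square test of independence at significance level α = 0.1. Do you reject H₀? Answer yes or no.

Row totals [44, 49], col totals [29, 19, 45], n=93
χ² = (14−13.72)²/13.72 + (4−8.99)²/8.99 + (26−21.29)²/21.29 + (15−15.28)²/15.28 + (15−10.01)²/10.01 + (19−23.71)²/23.71 = 7.2439
df = 2
p-value (upper-tail) = 0.02673
At α=0.1: p < α → reject H₀

reject H₀: yes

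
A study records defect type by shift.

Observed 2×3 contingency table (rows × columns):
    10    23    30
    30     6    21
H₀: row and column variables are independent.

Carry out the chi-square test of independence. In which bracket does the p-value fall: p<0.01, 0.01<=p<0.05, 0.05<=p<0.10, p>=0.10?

Row totals [63, 57], col totals [40, 29, 51], n=120
χ² = (10−21.00)²/21.00 + (23−15.22)²/15.22 + (30−26.77)²/26.77 + (30−19.00)²/19.00 + (6−13.78)²/13.78 + (21−24.23)²/24.23 = 21.3070
df = 2
p-value (upper-tail) = 0.00002
→ bracket: p<0.01

p-value bracket: p<0.01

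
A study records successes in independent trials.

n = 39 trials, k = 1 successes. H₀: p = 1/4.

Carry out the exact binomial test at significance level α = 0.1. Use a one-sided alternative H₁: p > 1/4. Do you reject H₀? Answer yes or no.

reject H₀: no

Exact binomial: n=39, k=1, p₀=1/4=0.2500
P(X≥1) from Σ C(n,i)·p₀^i·(1−p₀)^(n−i)
p-value (one-sided, H₁ greater) = 0.99999
At α=0.1: p ≥ α → fail to reject H₀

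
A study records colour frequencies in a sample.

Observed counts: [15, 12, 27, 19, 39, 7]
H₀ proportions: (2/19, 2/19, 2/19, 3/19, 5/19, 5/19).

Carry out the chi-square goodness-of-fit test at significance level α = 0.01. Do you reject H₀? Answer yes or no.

reject H₀: yes

n = 119; E_i = n·p_i = [12.53, 12.53, 12.53, 18.79, 31.32, 31.32]
χ² = (15−12.53)²/12.53 + (12−12.53)²/12.53 + (27−12.53)²/12.53 + (19−18.79)²/18.79 + (39−31.32)²/31.32 + (7−31.32)²/31.32 = 38.0028
df = 5
p-value (upper-tail) = 0.00000
At α=0.01: p < α → reject H₀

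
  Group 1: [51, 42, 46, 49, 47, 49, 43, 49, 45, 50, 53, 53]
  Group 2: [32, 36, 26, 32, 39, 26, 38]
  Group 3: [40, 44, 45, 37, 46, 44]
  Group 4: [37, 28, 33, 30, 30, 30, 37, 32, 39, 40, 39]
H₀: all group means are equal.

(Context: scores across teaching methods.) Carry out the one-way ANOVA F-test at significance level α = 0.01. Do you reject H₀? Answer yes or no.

Group means [48.08, 32.71, 42.67, 34.09], grand mean 39.917
SSB = Σnᵢ(x̄ᵢ−x̄)² = 1582.162; SSW = ΣΣ(x−x̄ᵢ)² = 562.588
MSB = 1582.162/3 = 527.3874; MSW = 562.588/32 = 17.5809
F = MSB/MSW = 29.9978
df = (3, 32)
p-value (upper-tail) = 0.00000
At α=0.01: p < α → reject H₀

reject H₀: yes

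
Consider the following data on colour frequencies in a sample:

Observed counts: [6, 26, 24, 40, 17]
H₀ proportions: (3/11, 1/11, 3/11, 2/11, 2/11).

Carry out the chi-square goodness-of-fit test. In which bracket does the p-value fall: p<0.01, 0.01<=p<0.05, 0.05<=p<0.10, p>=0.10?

n = 113; E_i = n·p_i = [30.82, 10.27, 30.82, 20.55, 20.55]
χ² = (6−30.82)²/30.82 + (26−10.27)²/10.27 + (24−30.82)²/30.82 + (40−20.55)²/20.55 + (17−20.55)²/20.55 = 64.6062
df = 4
p-value (upper-tail) = 0.00000
→ bracket: p<0.01

p-value bracket: p<0.01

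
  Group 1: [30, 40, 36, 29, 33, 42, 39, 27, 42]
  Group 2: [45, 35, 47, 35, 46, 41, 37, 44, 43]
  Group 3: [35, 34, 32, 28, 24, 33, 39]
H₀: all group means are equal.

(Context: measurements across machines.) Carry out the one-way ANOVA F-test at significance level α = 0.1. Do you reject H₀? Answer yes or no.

reject H₀: yes

Group means [35.33, 41.44, 32.14], grand mean 36.640
SSB = Σnᵢ(x̄ᵢ−x̄)² = 364.681; SSW = ΣΣ(x−x̄ᵢ)² = 587.079
MSB = 364.681/2 = 182.3403; MSW = 587.079/22 = 26.6854
F = MSB/MSW = 6.8330
df = (2, 22)
p-value (upper-tail) = 0.00492
At α=0.1: p < α → reject H₀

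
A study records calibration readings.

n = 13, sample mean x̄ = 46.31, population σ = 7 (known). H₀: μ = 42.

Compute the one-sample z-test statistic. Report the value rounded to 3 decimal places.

SE = σ/√n = 7/√13 = 1.9415
z = (x̄−μ₀)/SE = (46.31−42)/1.9415 = 2.2200

test statistic = 2.220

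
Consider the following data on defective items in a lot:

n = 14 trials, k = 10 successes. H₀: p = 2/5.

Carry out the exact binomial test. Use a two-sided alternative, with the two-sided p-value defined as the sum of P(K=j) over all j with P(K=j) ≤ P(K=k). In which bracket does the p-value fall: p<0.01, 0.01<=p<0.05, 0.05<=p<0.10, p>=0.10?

Exact binomial: n=14, k=10, p₀=2/5=0.4000
P(X=j) = C(n,j)·p₀^j·(1−p₀)^(n−j); p = Σ P(X=j) over j with P(X=j) ≤ P(X=10)
p-value (two-sided) = 0.02561
→ bracket: 0.01<=p<0.05

p-value bracket: 0.01<=p<0.05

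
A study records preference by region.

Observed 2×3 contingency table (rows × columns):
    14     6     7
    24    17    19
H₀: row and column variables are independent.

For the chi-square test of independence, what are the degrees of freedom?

degrees of freedom = 2

df = (r−1)(c−1) = (2−1)·(3−1) = 2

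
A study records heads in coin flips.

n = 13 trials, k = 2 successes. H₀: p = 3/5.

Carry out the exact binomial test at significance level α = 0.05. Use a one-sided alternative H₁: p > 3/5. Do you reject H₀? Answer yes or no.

reject H₀: no

Exact binomial: n=13, k=2, p₀=3/5=0.6000
P(X≥2) from Σ C(n,i)·p₀^i·(1−p₀)^(n−i)
p-value (one-sided, H₁ greater) = 0.99986
At α=0.05: p ≥ α → fail to reject H₀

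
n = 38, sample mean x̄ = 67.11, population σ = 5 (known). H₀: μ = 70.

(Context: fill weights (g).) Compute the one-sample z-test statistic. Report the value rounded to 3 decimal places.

test statistic = -3.563

SE = σ/√n = 5/√38 = 0.8111
z = (x̄−μ₀)/SE = (67.11−70)/0.8111 = -3.5630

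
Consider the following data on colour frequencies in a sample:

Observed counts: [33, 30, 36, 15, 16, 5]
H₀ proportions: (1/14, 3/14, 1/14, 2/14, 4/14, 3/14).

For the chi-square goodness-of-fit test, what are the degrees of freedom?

degrees of freedom = 5

df = k − 1 = 6 − 1 = 5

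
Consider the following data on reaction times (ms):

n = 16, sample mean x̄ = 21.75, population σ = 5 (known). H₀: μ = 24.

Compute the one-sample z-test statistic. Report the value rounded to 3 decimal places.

test statistic = -1.800

SE = σ/√n = 5/√16 = 1.2500
z = (x̄−μ₀)/SE = (21.75−24)/1.2500 = -1.8000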